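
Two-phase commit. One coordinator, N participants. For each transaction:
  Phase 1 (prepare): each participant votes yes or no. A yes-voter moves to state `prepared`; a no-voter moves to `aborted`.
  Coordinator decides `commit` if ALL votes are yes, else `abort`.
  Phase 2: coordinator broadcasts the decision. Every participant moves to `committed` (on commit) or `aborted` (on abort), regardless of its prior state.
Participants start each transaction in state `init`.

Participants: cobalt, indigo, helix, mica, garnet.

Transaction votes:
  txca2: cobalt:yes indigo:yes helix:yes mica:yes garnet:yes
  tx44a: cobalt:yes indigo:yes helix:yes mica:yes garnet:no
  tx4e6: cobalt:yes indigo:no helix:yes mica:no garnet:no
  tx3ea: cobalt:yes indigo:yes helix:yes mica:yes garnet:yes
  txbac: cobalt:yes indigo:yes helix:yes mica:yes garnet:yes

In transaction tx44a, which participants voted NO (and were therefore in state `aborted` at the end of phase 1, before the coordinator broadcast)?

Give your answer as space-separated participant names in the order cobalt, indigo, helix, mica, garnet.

Answer: garnet

Derivation:
Txn tx44a phase 1: cobalt yes -> prepared; indigo yes -> prepared; helix yes -> prepared; mica yes -> prepared; garnet no -> aborted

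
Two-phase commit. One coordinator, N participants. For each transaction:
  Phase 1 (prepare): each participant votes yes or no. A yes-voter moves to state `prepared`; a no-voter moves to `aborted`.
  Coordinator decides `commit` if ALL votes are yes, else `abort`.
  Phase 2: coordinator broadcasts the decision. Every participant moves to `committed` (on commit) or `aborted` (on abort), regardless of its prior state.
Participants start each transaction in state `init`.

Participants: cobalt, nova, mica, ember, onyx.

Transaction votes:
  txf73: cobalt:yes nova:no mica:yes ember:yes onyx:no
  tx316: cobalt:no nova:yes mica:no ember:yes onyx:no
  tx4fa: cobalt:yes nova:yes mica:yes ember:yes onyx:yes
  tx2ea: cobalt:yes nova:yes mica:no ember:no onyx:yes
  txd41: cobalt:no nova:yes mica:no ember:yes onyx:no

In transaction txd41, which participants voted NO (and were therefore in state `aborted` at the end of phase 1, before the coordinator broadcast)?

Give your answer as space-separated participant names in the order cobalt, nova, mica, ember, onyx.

Txn txd41 phase 1: cobalt no -> aborted; nova yes -> prepared; mica no -> aborted; ember yes -> prepared; onyx no -> aborted

Answer: cobalt mica onyx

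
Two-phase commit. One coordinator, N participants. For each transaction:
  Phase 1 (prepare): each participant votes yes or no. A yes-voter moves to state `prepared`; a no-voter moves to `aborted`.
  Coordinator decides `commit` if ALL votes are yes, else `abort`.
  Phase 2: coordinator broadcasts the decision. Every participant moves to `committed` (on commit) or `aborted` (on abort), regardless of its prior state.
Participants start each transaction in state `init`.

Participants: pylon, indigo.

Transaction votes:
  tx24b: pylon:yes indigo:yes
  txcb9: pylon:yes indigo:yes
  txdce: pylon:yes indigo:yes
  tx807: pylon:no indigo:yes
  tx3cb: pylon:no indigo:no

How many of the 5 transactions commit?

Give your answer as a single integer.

Answer: 3

Derivation:
tx24b: all yes -> commit (commits=1)
txcb9: all yes -> commit (commits=2)
txdce: all yes -> commit (commits=3)
tx807: no from pylon -> abort (commits=3)
tx3cb: no from pylon, indigo -> abort (commits=3)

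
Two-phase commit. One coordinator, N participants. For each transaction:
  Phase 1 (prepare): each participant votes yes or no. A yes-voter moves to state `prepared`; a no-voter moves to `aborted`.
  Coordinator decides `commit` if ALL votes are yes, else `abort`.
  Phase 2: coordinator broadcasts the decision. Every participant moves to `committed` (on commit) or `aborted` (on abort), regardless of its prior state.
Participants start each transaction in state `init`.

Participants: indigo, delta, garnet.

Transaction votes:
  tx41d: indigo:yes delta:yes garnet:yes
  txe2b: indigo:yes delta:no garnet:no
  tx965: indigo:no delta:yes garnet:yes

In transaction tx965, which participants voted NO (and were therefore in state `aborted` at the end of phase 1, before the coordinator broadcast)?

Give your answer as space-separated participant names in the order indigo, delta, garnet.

Answer: indigo

Derivation:
Txn tx965 phase 1: indigo no -> aborted; delta yes -> prepared; garnet yes -> prepared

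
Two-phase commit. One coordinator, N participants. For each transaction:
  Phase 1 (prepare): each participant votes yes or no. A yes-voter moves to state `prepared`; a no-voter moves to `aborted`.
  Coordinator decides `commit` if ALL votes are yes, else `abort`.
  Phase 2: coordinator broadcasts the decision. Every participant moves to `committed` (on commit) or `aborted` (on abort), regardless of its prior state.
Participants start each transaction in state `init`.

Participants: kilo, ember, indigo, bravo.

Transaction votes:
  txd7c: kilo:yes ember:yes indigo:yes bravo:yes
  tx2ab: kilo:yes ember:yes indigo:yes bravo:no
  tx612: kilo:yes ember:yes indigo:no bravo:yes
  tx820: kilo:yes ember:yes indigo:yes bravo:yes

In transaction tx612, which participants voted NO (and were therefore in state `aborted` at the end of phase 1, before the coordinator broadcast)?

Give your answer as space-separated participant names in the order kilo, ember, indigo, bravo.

Txn tx612 phase 1: kilo yes -> prepared; ember yes -> prepared; indigo no -> aborted; bravo yes -> prepared

Answer: indigo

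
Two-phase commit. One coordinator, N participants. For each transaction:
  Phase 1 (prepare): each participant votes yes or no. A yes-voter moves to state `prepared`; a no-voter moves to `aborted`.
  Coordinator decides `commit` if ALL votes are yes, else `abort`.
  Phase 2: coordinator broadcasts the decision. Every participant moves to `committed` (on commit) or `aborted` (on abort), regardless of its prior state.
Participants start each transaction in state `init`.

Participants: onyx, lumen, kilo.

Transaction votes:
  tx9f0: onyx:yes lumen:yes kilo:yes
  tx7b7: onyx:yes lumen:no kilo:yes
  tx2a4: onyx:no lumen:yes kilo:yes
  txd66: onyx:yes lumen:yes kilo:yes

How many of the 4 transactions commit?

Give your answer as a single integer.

tx9f0: all yes -> commit (commits=1)
tx7b7: no from lumen -> abort (commits=1)
tx2a4: no from onyx -> abort (commits=1)
txd66: all yes -> commit (commits=2)

Answer: 2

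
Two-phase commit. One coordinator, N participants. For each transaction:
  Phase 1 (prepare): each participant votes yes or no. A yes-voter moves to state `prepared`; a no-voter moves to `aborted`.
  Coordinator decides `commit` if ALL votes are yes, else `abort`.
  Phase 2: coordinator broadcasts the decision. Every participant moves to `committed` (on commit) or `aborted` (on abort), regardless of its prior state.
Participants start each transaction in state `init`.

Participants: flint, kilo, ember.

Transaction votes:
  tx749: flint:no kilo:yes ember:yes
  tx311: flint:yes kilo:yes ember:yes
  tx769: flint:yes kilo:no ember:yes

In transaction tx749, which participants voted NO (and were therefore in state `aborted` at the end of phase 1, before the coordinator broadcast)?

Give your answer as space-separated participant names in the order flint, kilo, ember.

Answer: flint

Derivation:
Txn tx749 phase 1: flint no -> aborted; kilo yes -> prepared; ember yes -> prepared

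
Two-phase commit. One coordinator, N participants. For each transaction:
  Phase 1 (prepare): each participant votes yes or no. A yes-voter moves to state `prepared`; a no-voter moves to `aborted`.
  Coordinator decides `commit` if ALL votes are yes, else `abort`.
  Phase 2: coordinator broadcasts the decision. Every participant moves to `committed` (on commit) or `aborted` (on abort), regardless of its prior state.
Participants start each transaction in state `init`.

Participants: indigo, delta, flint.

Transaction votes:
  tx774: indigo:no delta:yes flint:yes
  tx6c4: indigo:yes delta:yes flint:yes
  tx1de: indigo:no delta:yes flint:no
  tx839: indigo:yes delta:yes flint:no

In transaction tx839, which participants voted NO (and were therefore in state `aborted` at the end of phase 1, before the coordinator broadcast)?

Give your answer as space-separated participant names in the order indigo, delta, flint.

Txn tx839 phase 1: indigo yes -> prepared; delta yes -> prepared; flint no -> aborted

Answer: flint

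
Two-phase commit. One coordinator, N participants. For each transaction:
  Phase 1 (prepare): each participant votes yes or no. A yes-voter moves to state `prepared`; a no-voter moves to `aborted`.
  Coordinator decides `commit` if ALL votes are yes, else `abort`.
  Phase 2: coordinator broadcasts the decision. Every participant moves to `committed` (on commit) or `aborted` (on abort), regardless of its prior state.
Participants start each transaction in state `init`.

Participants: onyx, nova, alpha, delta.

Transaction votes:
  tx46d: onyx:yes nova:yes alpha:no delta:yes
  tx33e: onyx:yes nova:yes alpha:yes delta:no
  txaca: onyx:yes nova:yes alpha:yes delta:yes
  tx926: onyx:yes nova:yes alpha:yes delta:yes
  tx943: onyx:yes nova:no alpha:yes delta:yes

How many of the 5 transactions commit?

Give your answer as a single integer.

Answer: 2

Derivation:
tx46d: no from alpha -> abort (commits=0)
tx33e: no from delta -> abort (commits=0)
txaca: all yes -> commit (commits=1)
tx926: all yes -> commit (commits=2)
tx943: no from nova -> abort (commits=2)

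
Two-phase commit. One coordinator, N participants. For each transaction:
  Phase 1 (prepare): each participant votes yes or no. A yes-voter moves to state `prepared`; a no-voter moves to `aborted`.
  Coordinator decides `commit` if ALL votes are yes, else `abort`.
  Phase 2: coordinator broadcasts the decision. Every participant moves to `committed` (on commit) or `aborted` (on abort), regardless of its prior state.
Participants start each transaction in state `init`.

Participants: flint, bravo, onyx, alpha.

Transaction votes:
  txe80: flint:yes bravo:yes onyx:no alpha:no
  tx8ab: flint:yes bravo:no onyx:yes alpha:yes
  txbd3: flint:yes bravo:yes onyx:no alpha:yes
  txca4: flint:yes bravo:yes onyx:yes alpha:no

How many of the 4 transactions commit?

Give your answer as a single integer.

txe80: no from onyx, alpha -> abort (commits=0)
tx8ab: no from bravo -> abort (commits=0)
txbd3: no from onyx -> abort (commits=0)
txca4: no from alpha -> abort (commits=0)

Answer: 0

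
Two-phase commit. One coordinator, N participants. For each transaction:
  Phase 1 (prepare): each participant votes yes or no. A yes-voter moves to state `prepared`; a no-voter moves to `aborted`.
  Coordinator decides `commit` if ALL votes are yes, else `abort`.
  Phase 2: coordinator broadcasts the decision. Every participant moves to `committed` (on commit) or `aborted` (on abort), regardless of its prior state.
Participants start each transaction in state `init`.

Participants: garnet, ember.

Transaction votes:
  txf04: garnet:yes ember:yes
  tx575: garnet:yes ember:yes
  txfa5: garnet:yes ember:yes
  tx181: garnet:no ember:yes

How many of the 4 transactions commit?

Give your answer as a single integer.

Answer: 3

Derivation:
txf04: all yes -> commit (commits=1)
tx575: all yes -> commit (commits=2)
txfa5: all yes -> commit (commits=3)
tx181: no from garnet -> abort (commits=3)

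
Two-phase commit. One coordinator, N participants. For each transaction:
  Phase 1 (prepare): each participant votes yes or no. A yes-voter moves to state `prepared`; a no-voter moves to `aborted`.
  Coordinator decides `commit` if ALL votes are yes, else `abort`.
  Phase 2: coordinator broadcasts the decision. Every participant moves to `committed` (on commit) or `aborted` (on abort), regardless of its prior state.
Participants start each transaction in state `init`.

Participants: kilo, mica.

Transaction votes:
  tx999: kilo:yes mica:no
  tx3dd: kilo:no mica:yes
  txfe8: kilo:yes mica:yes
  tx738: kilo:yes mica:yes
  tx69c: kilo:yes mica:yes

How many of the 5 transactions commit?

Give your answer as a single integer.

Answer: 3

Derivation:
tx999: no from mica -> abort (commits=0)
tx3dd: no from kilo -> abort (commits=0)
txfe8: all yes -> commit (commits=1)
tx738: all yes -> commit (commits=2)
tx69c: all yes -> commit (commits=3)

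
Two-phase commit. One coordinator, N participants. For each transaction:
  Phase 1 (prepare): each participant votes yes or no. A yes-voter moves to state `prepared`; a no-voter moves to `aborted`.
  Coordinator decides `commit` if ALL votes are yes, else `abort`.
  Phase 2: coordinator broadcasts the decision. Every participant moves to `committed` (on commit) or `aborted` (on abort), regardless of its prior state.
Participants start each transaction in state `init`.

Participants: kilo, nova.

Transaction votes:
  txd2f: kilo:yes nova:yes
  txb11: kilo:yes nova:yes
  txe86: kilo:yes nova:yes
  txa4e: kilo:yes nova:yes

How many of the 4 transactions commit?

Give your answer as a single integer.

Answer: 4

Derivation:
txd2f: all yes -> commit (commits=1)
txb11: all yes -> commit (commits=2)
txe86: all yes -> commit (commits=3)
txa4e: all yes -> commit (commits=4)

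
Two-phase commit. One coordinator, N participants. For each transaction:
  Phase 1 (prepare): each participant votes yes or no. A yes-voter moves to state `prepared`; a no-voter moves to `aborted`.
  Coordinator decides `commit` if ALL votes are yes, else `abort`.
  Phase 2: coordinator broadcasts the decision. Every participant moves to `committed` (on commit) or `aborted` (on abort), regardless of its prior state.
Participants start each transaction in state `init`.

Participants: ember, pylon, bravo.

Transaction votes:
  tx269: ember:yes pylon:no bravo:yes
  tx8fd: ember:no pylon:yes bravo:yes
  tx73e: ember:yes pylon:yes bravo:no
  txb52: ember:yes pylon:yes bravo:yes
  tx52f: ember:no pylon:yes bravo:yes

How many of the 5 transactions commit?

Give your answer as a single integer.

Answer: 1

Derivation:
tx269: no from pylon -> abort (commits=0)
tx8fd: no from ember -> abort (commits=0)
tx73e: no from bravo -> abort (commits=0)
txb52: all yes -> commit (commits=1)
tx52f: no from ember -> abort (commits=1)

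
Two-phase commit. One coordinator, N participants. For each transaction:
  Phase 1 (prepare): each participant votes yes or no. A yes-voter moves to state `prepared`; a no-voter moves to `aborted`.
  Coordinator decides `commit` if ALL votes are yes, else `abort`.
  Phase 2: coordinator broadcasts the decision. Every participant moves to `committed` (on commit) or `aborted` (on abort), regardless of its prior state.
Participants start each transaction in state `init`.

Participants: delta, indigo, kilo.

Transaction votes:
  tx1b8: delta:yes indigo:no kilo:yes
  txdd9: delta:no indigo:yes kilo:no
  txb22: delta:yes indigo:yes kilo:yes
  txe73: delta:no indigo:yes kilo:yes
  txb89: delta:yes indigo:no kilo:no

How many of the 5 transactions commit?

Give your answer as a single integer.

tx1b8: no from indigo -> abort (commits=0)
txdd9: no from delta, kilo -> abort (commits=0)
txb22: all yes -> commit (commits=1)
txe73: no from delta -> abort (commits=1)
txb89: no from indigo, kilo -> abort (commits=1)

Answer: 1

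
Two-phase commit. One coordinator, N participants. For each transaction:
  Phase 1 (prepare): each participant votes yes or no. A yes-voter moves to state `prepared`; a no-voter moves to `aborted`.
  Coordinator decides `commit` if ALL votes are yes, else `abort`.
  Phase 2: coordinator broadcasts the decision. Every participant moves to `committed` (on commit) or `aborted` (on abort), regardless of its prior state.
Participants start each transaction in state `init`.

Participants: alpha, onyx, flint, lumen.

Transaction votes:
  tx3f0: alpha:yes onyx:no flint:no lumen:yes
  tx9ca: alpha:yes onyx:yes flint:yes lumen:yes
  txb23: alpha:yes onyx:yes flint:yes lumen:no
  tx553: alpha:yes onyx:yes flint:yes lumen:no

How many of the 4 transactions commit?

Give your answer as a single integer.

Answer: 1

Derivation:
tx3f0: no from onyx, flint -> abort (commits=0)
tx9ca: all yes -> commit (commits=1)
txb23: no from lumen -> abort (commits=1)
tx553: no from lumen -> abort (commits=1)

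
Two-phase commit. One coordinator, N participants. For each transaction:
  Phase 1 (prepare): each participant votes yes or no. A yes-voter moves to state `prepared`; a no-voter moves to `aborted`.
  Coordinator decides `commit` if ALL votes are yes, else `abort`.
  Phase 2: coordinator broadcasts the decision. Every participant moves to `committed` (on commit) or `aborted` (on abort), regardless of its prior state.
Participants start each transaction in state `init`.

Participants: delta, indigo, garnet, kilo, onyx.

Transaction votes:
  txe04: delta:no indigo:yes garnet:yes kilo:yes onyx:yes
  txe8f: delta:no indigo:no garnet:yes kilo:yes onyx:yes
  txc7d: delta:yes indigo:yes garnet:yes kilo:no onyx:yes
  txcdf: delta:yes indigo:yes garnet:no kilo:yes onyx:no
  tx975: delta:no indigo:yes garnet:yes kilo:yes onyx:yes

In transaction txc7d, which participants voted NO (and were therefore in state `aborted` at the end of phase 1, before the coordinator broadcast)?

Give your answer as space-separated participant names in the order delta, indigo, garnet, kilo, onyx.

Answer: kilo

Derivation:
Txn txc7d phase 1: delta yes -> prepared; indigo yes -> prepared; garnet yes -> prepared; kilo no -> aborted; onyx yes -> prepared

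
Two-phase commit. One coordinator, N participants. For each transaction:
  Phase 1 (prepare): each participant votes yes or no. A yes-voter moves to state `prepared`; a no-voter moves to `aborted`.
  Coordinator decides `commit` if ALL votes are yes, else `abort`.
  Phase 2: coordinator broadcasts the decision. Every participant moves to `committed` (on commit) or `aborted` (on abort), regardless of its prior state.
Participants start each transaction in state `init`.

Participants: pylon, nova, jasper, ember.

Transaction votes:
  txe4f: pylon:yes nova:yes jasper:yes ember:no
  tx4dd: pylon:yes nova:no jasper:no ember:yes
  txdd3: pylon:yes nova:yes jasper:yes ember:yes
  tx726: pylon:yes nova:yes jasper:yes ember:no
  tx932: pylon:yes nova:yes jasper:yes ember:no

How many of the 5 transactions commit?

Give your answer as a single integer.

Answer: 1

Derivation:
txe4f: no from ember -> abort (commits=0)
tx4dd: no from nova, jasper -> abort (commits=0)
txdd3: all yes -> commit (commits=1)
tx726: no from ember -> abort (commits=1)
tx932: no from ember -> abort (commits=1)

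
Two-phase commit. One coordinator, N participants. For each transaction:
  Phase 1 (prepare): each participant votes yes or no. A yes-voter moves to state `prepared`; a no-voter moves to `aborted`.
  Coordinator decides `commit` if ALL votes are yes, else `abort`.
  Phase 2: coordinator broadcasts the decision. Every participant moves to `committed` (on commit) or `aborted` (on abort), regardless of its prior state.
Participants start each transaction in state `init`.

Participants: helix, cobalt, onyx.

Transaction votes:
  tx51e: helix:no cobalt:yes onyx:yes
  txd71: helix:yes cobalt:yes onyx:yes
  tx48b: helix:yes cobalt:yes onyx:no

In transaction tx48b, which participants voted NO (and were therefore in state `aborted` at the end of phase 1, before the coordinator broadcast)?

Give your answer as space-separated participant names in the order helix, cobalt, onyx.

Txn tx48b phase 1: helix yes -> prepared; cobalt yes -> prepared; onyx no -> aborted

Answer: onyx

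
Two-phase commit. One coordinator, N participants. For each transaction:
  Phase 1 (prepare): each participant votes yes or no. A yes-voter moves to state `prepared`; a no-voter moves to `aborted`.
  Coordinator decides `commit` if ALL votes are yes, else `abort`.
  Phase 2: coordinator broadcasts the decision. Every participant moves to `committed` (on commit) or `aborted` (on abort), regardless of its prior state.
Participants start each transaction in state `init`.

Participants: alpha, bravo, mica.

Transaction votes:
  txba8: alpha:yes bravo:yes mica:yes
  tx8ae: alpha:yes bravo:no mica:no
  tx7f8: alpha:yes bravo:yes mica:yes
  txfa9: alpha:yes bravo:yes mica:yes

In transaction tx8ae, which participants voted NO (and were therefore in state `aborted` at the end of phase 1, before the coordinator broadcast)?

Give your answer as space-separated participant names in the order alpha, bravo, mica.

Txn tx8ae phase 1: alpha yes -> prepared; bravo no -> aborted; mica no -> aborted

Answer: bravo mica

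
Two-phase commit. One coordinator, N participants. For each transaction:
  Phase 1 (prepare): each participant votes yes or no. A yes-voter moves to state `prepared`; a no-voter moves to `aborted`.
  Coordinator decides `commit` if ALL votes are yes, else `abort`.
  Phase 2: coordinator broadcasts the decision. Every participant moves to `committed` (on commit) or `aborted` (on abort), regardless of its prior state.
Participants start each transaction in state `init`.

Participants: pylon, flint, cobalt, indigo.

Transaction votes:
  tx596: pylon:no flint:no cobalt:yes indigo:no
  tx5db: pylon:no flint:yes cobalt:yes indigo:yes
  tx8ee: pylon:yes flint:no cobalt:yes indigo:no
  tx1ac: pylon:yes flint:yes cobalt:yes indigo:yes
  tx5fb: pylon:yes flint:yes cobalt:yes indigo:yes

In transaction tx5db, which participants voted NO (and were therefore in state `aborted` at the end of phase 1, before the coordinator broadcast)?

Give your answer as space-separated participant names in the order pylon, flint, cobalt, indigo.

Txn tx5db phase 1: pylon no -> aborted; flint yes -> prepared; cobalt yes -> prepared; indigo yes -> prepared

Answer: pylon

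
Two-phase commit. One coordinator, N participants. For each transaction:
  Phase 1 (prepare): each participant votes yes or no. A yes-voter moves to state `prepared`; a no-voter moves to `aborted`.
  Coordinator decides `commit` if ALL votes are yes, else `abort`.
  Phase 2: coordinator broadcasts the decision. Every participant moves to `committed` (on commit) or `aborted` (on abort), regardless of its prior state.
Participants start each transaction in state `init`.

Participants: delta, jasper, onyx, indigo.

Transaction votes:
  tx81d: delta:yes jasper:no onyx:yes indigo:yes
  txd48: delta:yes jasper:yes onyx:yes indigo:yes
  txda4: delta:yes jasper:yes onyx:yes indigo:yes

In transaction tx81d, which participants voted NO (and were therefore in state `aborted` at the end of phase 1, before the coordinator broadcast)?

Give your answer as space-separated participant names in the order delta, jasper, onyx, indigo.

Answer: jasper

Derivation:
Txn tx81d phase 1: delta yes -> prepared; jasper no -> aborted; onyx yes -> prepared; indigo yes -> prepared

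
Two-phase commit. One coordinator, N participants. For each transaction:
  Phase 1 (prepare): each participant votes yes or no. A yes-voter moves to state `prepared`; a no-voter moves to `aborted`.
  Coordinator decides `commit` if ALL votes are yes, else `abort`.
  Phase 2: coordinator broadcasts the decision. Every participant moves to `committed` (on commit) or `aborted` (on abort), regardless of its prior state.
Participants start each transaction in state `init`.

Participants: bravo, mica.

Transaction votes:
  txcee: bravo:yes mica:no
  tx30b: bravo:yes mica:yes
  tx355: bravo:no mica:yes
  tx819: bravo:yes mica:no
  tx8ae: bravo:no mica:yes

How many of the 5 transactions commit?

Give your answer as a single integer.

Answer: 1

Derivation:
txcee: no from mica -> abort (commits=0)
tx30b: all yes -> commit (commits=1)
tx355: no from bravo -> abort (commits=1)
tx819: no from mica -> abort (commits=1)
tx8ae: no from bravo -> abort (commits=1)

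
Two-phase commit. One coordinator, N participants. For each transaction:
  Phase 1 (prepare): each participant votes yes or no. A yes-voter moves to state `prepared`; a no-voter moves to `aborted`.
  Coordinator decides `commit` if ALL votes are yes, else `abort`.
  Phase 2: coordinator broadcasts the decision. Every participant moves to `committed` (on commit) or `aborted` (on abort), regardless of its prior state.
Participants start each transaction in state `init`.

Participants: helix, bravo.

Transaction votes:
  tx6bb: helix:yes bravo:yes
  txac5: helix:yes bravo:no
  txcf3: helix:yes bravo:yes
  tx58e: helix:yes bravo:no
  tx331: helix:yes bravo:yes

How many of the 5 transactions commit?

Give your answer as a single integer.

tx6bb: all yes -> commit (commits=1)
txac5: no from bravo -> abort (commits=1)
txcf3: all yes -> commit (commits=2)
tx58e: no from bravo -> abort (commits=2)
tx331: all yes -> commit (commits=3)

Answer: 3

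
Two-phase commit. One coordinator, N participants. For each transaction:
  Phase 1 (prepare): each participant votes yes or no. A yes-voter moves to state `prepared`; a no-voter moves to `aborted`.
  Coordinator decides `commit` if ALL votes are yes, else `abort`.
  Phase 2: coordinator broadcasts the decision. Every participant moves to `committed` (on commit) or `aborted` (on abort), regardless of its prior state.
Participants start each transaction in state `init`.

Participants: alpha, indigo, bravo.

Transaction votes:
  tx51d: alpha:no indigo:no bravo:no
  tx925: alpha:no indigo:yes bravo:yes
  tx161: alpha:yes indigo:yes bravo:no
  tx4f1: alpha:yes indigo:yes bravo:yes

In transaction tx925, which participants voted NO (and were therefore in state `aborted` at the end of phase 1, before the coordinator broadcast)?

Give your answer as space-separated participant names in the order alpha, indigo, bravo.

Txn tx925 phase 1: alpha no -> aborted; indigo yes -> prepared; bravo yes -> prepared

Answer: alpha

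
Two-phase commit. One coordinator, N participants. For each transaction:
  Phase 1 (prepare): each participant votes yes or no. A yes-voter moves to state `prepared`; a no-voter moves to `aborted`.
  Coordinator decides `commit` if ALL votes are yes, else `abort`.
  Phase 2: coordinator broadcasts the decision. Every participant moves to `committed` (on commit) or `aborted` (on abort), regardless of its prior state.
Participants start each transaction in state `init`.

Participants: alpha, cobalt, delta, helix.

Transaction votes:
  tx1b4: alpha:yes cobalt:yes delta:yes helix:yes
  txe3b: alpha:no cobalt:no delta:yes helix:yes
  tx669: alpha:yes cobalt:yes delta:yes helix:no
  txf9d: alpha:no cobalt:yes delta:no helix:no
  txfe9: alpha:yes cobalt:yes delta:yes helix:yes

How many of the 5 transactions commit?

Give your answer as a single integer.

Answer: 2

Derivation:
tx1b4: all yes -> commit (commits=1)
txe3b: no from alpha, cobalt -> abort (commits=1)
tx669: no from helix -> abort (commits=1)
txf9d: no from alpha, delta, helix -> abort (commits=1)
txfe9: all yes -> commit (commits=2)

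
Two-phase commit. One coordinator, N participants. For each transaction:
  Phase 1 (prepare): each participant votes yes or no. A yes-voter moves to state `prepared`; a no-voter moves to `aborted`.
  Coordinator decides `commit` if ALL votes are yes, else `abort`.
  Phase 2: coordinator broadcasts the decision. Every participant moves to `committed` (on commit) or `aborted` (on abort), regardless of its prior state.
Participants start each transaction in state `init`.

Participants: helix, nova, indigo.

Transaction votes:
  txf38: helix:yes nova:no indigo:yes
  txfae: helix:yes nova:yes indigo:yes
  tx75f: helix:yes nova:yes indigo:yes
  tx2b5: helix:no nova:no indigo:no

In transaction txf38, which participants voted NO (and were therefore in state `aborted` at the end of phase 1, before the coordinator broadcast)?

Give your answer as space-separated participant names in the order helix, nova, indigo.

Txn txf38 phase 1: helix yes -> prepared; nova no -> aborted; indigo yes -> prepared

Answer: nova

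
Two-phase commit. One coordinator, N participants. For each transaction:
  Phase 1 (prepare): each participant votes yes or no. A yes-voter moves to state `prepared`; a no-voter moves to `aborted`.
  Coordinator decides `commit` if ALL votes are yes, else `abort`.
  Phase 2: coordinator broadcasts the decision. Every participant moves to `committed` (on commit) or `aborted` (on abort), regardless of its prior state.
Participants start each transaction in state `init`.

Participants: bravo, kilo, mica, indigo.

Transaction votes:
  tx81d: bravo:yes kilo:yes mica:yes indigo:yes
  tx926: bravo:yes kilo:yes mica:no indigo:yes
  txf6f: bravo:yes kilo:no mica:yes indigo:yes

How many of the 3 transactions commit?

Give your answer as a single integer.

Answer: 1

Derivation:
tx81d: all yes -> commit (commits=1)
tx926: no from mica -> abort (commits=1)
txf6f: no from kilo -> abort (commits=1)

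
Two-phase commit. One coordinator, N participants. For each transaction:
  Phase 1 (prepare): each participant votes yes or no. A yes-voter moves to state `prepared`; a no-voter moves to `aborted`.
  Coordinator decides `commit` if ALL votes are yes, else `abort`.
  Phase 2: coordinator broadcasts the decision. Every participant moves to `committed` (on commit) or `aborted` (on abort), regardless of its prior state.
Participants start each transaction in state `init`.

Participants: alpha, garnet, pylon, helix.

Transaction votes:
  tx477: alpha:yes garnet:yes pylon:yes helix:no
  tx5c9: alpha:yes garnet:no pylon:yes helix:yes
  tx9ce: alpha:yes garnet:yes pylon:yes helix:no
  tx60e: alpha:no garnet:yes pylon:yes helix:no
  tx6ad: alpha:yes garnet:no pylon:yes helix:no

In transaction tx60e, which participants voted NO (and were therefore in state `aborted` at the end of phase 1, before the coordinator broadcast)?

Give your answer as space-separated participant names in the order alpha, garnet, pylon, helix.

Answer: alpha helix

Derivation:
Txn tx60e phase 1: alpha no -> aborted; garnet yes -> prepared; pylon yes -> prepared; helix no -> aborted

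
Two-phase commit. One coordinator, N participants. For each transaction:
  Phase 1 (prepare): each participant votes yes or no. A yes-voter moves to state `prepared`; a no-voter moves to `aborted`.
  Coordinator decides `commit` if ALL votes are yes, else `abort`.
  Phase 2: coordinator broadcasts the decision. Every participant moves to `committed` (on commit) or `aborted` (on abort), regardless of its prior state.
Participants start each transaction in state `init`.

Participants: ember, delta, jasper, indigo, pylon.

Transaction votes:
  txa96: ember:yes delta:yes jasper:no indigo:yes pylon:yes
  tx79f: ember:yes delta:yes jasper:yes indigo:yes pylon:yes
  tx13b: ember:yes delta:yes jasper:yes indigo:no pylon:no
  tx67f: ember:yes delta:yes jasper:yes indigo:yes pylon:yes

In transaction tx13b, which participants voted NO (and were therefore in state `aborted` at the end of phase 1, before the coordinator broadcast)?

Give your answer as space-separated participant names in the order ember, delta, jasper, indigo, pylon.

Answer: indigo pylon

Derivation:
Txn tx13b phase 1: ember yes -> prepared; delta yes -> prepared; jasper yes -> prepared; indigo no -> aborted; pylon no -> aborted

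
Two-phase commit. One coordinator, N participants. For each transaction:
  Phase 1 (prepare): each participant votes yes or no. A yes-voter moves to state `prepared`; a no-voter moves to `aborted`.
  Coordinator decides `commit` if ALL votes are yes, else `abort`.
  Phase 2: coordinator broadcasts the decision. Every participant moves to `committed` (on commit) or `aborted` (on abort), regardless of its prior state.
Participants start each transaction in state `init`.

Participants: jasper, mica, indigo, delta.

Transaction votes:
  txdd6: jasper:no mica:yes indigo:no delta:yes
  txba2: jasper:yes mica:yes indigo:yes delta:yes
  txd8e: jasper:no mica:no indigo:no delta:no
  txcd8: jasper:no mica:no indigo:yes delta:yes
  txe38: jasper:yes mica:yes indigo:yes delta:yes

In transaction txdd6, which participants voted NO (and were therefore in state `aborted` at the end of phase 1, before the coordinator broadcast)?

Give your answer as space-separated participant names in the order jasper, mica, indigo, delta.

Txn txdd6 phase 1: jasper no -> aborted; mica yes -> prepared; indigo no -> aborted; delta yes -> prepared

Answer: jasper indigo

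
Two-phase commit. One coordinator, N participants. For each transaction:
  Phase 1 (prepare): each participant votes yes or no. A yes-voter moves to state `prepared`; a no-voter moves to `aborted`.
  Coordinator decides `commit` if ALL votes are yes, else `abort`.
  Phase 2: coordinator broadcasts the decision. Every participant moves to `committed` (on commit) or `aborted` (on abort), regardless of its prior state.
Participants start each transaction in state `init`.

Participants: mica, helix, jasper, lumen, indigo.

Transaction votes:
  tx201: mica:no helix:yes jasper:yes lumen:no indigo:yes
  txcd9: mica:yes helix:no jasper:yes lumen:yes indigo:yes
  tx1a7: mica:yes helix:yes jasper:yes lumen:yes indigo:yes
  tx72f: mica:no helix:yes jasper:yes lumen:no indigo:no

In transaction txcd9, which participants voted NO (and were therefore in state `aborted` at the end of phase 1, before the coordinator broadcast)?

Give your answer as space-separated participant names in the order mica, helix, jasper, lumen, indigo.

Answer: helix

Derivation:
Txn txcd9 phase 1: mica yes -> prepared; helix no -> aborted; jasper yes -> prepared; lumen yes -> prepared; indigo yes -> prepared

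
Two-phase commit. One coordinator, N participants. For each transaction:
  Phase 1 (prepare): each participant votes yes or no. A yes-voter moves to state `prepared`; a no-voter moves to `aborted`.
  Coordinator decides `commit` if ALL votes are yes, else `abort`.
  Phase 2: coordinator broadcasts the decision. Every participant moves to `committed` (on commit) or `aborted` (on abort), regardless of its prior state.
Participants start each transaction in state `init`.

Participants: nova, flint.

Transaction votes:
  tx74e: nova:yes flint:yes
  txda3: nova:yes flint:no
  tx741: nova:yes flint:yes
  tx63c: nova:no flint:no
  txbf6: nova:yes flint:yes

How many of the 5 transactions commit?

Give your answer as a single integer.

Answer: 3

Derivation:
tx74e: all yes -> commit (commits=1)
txda3: no from flint -> abort (commits=1)
tx741: all yes -> commit (commits=2)
tx63c: no from nova, flint -> abort (commits=2)
txbf6: all yes -> commit (commits=3)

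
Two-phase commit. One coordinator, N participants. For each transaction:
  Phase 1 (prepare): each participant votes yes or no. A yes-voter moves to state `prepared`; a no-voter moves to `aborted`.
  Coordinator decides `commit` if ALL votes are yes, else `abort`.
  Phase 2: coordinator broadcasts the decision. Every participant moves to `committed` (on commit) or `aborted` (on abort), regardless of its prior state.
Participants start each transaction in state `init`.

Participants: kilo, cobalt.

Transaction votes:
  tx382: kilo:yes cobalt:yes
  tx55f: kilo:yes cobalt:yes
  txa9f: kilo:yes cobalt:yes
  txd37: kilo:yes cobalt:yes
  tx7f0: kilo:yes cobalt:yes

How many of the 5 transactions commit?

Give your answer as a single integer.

Answer: 5

Derivation:
tx382: all yes -> commit (commits=1)
tx55f: all yes -> commit (commits=2)
txa9f: all yes -> commit (commits=3)
txd37: all yes -> commit (commits=4)
tx7f0: all yes -> commit (commits=5)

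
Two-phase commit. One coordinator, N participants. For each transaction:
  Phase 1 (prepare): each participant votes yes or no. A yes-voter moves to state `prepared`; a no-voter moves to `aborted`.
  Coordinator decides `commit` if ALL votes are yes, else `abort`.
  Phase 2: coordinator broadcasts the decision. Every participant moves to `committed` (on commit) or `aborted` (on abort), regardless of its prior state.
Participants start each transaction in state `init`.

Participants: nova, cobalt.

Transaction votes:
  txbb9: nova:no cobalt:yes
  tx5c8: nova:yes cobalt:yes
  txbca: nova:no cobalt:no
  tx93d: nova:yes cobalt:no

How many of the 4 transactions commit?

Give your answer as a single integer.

txbb9: no from nova -> abort (commits=0)
tx5c8: all yes -> commit (commits=1)
txbca: no from nova, cobalt -> abort (commits=1)
tx93d: no from cobalt -> abort (commits=1)

Answer: 1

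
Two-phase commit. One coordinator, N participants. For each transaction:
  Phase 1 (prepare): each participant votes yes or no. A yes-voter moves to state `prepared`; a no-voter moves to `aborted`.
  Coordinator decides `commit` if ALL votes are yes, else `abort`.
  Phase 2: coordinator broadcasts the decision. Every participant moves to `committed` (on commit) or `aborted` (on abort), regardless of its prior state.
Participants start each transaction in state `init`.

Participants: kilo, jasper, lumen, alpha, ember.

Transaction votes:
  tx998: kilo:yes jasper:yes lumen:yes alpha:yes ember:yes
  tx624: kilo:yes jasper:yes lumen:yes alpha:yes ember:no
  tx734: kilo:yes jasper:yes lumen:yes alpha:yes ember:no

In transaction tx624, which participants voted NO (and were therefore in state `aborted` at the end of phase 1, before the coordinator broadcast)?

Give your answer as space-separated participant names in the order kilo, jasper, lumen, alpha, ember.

Answer: ember

Derivation:
Txn tx624 phase 1: kilo yes -> prepared; jasper yes -> prepared; lumen yes -> prepared; alpha yes -> prepared; ember no -> aborted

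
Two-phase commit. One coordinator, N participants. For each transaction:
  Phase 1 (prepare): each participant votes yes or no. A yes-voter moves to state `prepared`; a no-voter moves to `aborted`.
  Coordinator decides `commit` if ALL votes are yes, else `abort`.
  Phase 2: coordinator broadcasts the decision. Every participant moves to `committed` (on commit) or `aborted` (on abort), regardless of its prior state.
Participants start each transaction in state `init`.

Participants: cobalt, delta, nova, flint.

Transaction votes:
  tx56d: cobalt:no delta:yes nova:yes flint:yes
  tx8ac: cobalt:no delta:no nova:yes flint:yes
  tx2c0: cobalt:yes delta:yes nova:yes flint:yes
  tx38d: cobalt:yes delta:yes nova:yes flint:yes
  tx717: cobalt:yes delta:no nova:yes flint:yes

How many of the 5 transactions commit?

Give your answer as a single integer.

Answer: 2

Derivation:
tx56d: no from cobalt -> abort (commits=0)
tx8ac: no from cobalt, delta -> abort (commits=0)
tx2c0: all yes -> commit (commits=1)
tx38d: all yes -> commit (commits=2)
tx717: no from delta -> abort (commits=2)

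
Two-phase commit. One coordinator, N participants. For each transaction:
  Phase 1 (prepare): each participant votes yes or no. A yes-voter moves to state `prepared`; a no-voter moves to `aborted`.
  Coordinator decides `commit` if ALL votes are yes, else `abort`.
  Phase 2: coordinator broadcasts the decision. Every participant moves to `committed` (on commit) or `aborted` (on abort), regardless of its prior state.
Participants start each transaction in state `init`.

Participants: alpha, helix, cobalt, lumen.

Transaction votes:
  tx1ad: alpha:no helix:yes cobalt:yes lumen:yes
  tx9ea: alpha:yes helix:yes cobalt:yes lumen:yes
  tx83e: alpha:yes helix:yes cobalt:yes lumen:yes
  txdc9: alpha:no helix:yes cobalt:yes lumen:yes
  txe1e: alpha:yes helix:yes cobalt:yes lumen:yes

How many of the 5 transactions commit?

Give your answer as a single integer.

Answer: 3

Derivation:
tx1ad: no from alpha -> abort (commits=0)
tx9ea: all yes -> commit (commits=1)
tx83e: all yes -> commit (commits=2)
txdc9: no from alpha -> abort (commits=2)
txe1e: all yes -> commit (commits=3)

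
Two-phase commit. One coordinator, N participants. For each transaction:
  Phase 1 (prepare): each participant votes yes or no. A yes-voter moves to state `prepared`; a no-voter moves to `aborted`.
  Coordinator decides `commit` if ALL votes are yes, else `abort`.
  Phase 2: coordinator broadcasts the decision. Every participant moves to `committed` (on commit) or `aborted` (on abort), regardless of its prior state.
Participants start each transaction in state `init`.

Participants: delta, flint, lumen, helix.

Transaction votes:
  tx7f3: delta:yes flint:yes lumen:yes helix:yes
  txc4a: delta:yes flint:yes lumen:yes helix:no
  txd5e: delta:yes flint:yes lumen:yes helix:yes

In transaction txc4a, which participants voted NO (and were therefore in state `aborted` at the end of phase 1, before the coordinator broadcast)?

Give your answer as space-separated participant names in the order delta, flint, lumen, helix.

Answer: helix

Derivation:
Txn txc4a phase 1: delta yes -> prepared; flint yes -> prepared; lumen yes -> prepared; helix no -> aborted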